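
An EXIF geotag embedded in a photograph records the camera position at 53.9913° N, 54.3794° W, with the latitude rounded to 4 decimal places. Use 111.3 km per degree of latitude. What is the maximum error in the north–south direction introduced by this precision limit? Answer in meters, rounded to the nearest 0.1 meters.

Rounding to 4 decimal places leaves the latitude within ±5e-05° of the true value.
So the N–S error is at most 5e-05 × 111300 = 5.565 m.

5.6 meters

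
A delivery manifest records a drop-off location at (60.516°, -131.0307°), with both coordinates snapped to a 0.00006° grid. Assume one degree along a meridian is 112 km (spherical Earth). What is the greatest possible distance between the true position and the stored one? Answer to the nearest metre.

4 metres

With a 0.00006° grid the true value lies within half a step, ±0.00006°/2 = ±3e-05°, of the stored one.
Latitude error → 3e-05 × 112000 = 3.36 m along the meridian.
E–W at 60.516°: 3e-05° × 112000 × cos 60.516° = 3e-05 × 112000 × 0.4922 ≈ 1.65373 m.
The two errors are perpendicular, so the maximum displacement is √(3.36² + 1.65373²) ≈ 3.74492 m.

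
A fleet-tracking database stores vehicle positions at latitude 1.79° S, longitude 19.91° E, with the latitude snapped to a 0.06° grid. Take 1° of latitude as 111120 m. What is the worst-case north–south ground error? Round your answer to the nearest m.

3334 m

With a 0.06° grid the true value lies within half a step, ±0.06°/2 = ±0.03°, of the stored one.
Along the meridian that is 0.03° × 111120 m/° = 3333.6 m.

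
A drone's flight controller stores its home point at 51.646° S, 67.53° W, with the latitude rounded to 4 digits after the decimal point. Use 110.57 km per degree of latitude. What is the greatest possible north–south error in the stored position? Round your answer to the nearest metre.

6 metres

Rounding to 4 decimal places leaves the latitude within ±5e-05° of the true value.
North–south distance: 5e-05° × 110570 m/° = 5.5285 m.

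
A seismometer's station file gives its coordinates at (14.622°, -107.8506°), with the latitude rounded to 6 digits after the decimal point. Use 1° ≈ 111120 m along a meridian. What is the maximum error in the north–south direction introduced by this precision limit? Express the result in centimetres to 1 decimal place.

5.6 centimetres

Rounding to 6 decimal places leaves the latitude within ±5e-07° of the true value.
So the N–S error is at most 5e-07 × 111120 = 0.05556 m.
That is 0.05556 m = 5.556 cm.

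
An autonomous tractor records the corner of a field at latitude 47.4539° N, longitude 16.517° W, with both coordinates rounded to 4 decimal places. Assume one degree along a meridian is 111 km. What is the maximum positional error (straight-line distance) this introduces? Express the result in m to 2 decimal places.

Rounding to 4 decimal places leaves each coordinate within ±5e-05° of the true value.
North–south component: 5e-05° × 111000 = 5.55 m.
E–W at 47.4539°: 5e-05° × 111000 × cos 47.4539° = 5e-05 × 111000 × 0.6762 ≈ 3.75282 m.
The two errors are perpendicular, so the maximum displacement is √(5.55² + 3.75282²) ≈ 6.69971 m.

6.70 m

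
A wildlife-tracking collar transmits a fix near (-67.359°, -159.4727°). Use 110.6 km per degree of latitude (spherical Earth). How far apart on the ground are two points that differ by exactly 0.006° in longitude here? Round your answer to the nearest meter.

0.006° of longitude at 67.359° is 0.006 × 110600 × cos 67.359° ≈ 0.006 × 42576.1 = 255.457 m.

255 meters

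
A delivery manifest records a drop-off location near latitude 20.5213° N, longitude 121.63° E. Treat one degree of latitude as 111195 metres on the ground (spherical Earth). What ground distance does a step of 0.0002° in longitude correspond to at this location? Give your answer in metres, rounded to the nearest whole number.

21 metres

At 20.5213° a degree of longitude is 111195 × cos 20.5213° ≈ 104139 m, so 0.0002° corresponds to 20.8278 m.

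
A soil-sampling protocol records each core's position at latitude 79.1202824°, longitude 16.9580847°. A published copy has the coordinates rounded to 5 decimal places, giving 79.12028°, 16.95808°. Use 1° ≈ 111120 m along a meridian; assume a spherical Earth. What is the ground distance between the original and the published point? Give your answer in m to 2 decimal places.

The latitude changed by +0.0000024° and the longitude by +0.0000047°.
N–S: 0.0000024° × 111120 m/° = 0.266688 m.
East–west at this latitude: 0.0000047° × 111120 × cos 79.1203° ≈ 0.0000047 × 20973.7 = 0.0985762 m.
Combined displacement = (0.266688² + 0.0985762²)^½ ≈ 0.284323 m.

0.28 m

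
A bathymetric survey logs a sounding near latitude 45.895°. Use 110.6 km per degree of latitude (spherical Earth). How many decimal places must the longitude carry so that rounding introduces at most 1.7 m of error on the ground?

At 45.895° one degree of longitude covers 110600 × cos 45.895° ≈ 110600 × 0.6960 ≈ 76974.9 m.
N decimal places → at most half a unit in the last place, 0.5 × 10⁻ᴺ° = 76974.9/2 × 10⁻ᴺ m.
Setting 38487.4 × 10⁻ᴺ ≤ 1.7 gives 10ᴺ ≥ 2.264e+04, i.e. N ≥ 4.35.
N = 4 would give 3.85 m (too coarse); N = 5 gives 0.385 m ≤ 1.7 m.

5 decimal places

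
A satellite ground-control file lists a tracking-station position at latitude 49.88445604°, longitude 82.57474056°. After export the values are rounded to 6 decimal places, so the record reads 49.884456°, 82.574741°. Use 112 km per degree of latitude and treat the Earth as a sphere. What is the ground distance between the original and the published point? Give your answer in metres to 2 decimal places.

Δlat = 49.88445604 − 49.884456 = +0.00000004°; Δlon = 82.57474056 − 82.574741 = -0.00000044°.
North–south shift: 0.00000004 × 112000 = 0.00448 m.
E–W at 49.8845°: -0.00000044° × 112000 × cos 49.8845° = -0.00000044 × 112000 × 0.6443 ≈ -0.0317526 m.
Distance: √(0.00448² + 0.0317526²) ≈ 0.0320671 m.

0.03 metres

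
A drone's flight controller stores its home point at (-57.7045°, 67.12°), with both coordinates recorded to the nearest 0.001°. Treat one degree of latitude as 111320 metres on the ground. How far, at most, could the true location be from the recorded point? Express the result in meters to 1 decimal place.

63.1 meters

Rounding to 3 decimal places leaves each coordinate within ±0.0005° of the true value.
N–S: 0.0005° × 111320 m/° = 55.66 m.
E–W at 57.7045°: 0.0005° × 111320 × cos 57.7045° = 0.0005 × 111320 × 0.5343 ≈ 29.7384 m.
The two errors are perpendicular, so the maximum displacement is √(55.66² + 29.7384²) ≈ 63.1063 m.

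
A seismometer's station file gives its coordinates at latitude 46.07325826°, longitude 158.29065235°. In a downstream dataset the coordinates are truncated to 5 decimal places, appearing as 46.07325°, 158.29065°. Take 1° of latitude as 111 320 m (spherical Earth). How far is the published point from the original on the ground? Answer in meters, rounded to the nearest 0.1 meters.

0.9 meters

Δlat = 46.07325826 − 46.07325 = +0.00000826°; Δlon = 158.29065235 − 158.29065 = +0.00000235°.
North–south shift: 0.00000826 × 111320 = 0.919503 m.
E–W at 46.0733°: 0.00000235° × 111320 × cos 46.0733° = 0.00000235 × 111320 × 0.6937 ≈ 0.181483 m.
Combined displacement = (0.919503² + 0.181483²)^½ ≈ 0.937242 m.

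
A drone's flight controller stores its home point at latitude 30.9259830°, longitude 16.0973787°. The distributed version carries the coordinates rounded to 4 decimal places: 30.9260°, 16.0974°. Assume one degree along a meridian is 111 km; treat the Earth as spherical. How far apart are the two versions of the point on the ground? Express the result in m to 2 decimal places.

2.77 m

The latitude changed by -0.0000170° and the longitude by -0.0000213°.
N–S: -0.0000170° × 111000 m/° = -1.887 m.
E–W at 30.926°: -0.0000213° × 111000 × cos 30.926° = -0.0000213 × 111000 × 0.8578 ≈ -2.02817 m.
Hypotenuse of the two orthogonal shifts: √(1.887² + 2.02817²) = 2.77024 m.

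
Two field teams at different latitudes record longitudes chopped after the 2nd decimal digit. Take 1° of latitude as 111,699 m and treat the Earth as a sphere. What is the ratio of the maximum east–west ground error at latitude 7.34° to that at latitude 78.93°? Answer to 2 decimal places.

Truncating at 2 decimal places can drop up to a full unit in the last place, so the longitude may be off by as much as 0.01°.
Error at 7.34° = 0.01° × 111699 × cos 7.34° ≈ 1117 × 0.9918 = 1107.8 m.
At 78.93°: 0.01° × 111699 × cos 78.93° = 0.01 × 111699 × 0.1920 ≈ 214.47 m.
Ratio: 1107.8 / 214.47 = cos 7.34° / cos 78.93° ≈ 5.1654.

5.17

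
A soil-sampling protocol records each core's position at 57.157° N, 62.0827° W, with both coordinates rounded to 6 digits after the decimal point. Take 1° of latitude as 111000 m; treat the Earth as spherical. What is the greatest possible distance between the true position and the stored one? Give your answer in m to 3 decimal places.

Rounding to 6 decimal places leaves each coordinate within ±5e-07° of the true value.
Latitude error → 5e-07 × 111000 = 0.0555 m along the meridian.
E–W at 57.157°: 5e-07° × 111000 × cos 57.157° = 5e-07 × 111000 × 0.5423 ≈ 0.0300998 m.
Worst case both components are at the extreme and orthogonal: √(0.0555² + 0.0300998²) ≈ 0.0631367 m.

0.063 m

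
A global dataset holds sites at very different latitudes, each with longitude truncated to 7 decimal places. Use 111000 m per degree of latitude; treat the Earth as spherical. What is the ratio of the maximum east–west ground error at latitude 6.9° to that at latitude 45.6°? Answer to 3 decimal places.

Truncating at 7 decimal places can drop up to a full unit in the last place, so the longitude may be off by as much as 1e-07°.
Error at 6.9° = 1e-07° × 111000 × cos 6.9° ≈ 0.0111 × 0.9928 = 0.01102 m.
At 45.6°: 1e-07° × 111000 × cos 45.6° = 1e-07 × 111000 × 0.6997 ≈ 0.0077663 m.
Ratio: 0.01102 / 0.0077663 = cos 6.9° / cos 45.6° ≈ 1.4189.

1.419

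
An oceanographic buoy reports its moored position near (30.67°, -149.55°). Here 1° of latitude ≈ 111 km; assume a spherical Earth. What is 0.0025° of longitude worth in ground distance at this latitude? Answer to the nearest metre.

239 metres

One degree of longitude here spans 111000 × cos 30.67° = 111000 × 0.8601 ≈ 95473.3 m; 0.0025° of that is 238.683 m.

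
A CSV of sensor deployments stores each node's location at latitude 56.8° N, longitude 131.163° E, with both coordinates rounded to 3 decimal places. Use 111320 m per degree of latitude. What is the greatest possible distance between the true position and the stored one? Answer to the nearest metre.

63 metres

Rounding to 3 decimal places leaves each coordinate within ±0.0005° of the true value.
Latitude error → 0.0005 × 111320 = 55.66 m along the meridian.
East–west component at 56.8°: 0.0005° × 111320 × cos 56.8° ≈ 0.0005 × 60954.7 ≈ 30.4774 m.
The two errors are perpendicular, so the maximum displacement is √(55.66² + 30.4774²) ≈ 63.4579 m.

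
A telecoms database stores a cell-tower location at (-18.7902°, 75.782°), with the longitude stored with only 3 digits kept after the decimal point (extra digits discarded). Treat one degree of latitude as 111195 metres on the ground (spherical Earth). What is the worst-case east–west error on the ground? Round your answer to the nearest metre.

105 metres

Truncating at 3 decimal places can drop up to a full unit in the last place, so the longitude may be off by as much as 0.001°.
Parallels shrink by cos φ, so at 18.7902° a degree of longitude is 111195 × 0.9467 ≈ 105269 m.
Maximum E–W displacement: 0.001 × 105269 = 105.269 m.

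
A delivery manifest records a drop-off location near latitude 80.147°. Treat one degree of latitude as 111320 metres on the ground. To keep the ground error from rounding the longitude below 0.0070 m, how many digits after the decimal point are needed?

At 80.147° one degree of longitude covers 111320 × cos 80.147° ≈ 111320 × 0.1711 ≈ 19049.2 m.
N decimal places → at most half a unit in the last place, 0.5 × 10⁻ᴺ° = 19049.2/2 × 10⁻ᴺ m.
Need 0.5 × 19049.2 × 10⁻ᴺ ≤ 0.0070 → 10⁻ᴺ ≤ 7.349e-07, so N ≥ 6.13.
N = 6 would give 0.00952 m (too coarse); N = 7 gives 0.000952 m ≤ 0.0070 m.

7 decimal places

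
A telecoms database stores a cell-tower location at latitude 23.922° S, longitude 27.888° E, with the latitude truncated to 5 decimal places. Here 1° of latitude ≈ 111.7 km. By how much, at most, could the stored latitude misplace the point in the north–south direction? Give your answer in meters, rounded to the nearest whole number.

1 meters

Truncating at 5 decimal places can drop up to a full unit in the last place, so the latitude may be off by as much as 1e-05°.
Along the meridian that is 1e-05° × 111700 m/° = 1.117 m.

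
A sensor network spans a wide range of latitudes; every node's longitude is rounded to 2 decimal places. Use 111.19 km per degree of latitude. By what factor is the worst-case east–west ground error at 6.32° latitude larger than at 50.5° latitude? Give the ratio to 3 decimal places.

1.563

Rounding to 2 decimal places leaves the longitude within ±0.005° of the true value.
Error at 6.32° = 0.005° × 111190 × cos 6.32° ≈ 555.95 × 0.9939 = 552.57 m.
Error at 50.5° = 0.005° × 111190 × cos 50.5° ≈ 555.95 × 0.6361 = 353.63 m.
The ratio reduces to cos 6.32° / cos 50.5° = 0.9939/0.6361 ≈ 1.5626.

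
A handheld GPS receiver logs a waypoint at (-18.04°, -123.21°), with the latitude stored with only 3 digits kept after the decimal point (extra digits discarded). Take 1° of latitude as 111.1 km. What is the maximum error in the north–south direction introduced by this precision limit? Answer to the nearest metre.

Truncating at 3 decimal places can drop up to a full unit in the last place, so the latitude may be off by as much as 0.001°.
So the N–S error is at most 0.001 × 111100 = 111.1 m.

111 metres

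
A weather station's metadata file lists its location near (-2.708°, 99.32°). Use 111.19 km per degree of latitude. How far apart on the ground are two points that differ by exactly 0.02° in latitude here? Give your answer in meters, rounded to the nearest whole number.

2224 meters

0.02° × 111190 m/° = 2223.8 m.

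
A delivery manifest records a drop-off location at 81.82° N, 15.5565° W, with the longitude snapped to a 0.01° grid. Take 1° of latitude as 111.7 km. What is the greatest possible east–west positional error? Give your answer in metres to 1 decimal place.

With a 0.01° grid the true value lies within half a step, ±0.01°/2 = ±0.005°, of the stored one.
At latitude 81.82° a degree of longitude spans 111700 m × cos 81.82° = 111700 × 0.1423 ≈ 15893.1 m.
So at most 0.005° × 15893.1 ≈ 79.4653 m east–west.

79.5 metres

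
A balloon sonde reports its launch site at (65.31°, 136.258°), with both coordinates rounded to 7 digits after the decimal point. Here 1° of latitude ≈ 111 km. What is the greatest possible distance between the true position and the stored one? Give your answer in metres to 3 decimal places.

0.006 metres

Rounding to 7 decimal places leaves each coordinate within ±5e-08° of the true value.
North–south component: 5e-08° × 111000 = 0.00555 m.
Longitude error → 5e-08 × 111000 × cos 65.31° = 5e-08 × 111000 × 0.4177 ≈ 0.00231828 m.
The two errors are perpendicular, so the maximum displacement is √(0.00555² + 0.00231828²) ≈ 0.00601473 m.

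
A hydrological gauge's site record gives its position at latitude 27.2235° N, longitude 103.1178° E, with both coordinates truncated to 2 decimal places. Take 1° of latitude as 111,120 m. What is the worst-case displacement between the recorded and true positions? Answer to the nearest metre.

1487 metres

Truncating at 2 decimal places can drop up to a full unit in the last place, so each coordinate may be off by as much as 0.01°.
N–S: 0.01° × 111120 m/° = 1111.2 m.
E–W at 27.2235°: 0.01° × 111120 × cos 27.2235° = 0.01 × 111120 × 0.8892 ≈ 988.111 m.
Combining orthogonally: (1111.2² + 988.111²)^½ ≈ 1486.99 m.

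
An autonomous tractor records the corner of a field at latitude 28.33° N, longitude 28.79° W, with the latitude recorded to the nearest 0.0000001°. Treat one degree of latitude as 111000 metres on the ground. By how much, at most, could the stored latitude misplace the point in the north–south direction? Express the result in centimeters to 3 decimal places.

Rounding to 7 decimal places leaves the latitude within ±5e-08° of the true value.
North–south distance: 5e-08° × 111000 m/° = 0.00555 m.
That is 0.00555 m = 0.555 cm.

0.555 centimeters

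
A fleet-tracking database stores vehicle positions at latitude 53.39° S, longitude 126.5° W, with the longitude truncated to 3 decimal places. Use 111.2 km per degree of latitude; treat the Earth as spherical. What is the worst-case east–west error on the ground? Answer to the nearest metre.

Truncating at 3 decimal places can drop up to a full unit in the last place, so the longitude may be off by as much as 0.001°.
At latitude 53.39° a degree of longitude spans 111200 m × cos 53.39° = 111200 × 0.5964 ≈ 66315.8 m.
So at most 0.001° × 66315.8 ≈ 66.3158 m east–west.

66 metres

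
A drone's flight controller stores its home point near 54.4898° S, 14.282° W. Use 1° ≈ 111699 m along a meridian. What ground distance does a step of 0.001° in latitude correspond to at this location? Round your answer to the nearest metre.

0.001° × 111699 m/° = 111.699 m.

112 metres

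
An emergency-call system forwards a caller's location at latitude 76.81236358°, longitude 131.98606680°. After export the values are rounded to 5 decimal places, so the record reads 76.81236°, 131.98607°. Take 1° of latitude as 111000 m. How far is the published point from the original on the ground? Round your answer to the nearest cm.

41 cm

The latitude changed by +0.00000358° and the longitude by -0.00000320°.
North–south shift: 0.00000358 × 111000 = 0.39738 m.
East–west at this latitude: -0.00000320° × 111000 × cos 76.8124° ≈ -0.00000320 × 25323.6 = -0.0810356 m.
Combined displacement = (0.39738² + 0.0810356²)^½ ≈ 0.405558 m.
That is 0.405558 m = 40.556 cm.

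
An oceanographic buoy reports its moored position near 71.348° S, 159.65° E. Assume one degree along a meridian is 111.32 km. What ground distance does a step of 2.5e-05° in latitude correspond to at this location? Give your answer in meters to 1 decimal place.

2.8 meters

Along a meridian 2.5e-05° is 2.5e-05 × 111320 = 2.783 m.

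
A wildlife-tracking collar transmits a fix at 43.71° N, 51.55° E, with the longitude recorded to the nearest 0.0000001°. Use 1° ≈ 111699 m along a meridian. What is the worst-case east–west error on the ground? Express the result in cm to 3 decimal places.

Rounding to 7 decimal places leaves the longitude within ±5e-08° of the true value.
At latitude 43.71° a degree of longitude spans 111699 m × cos 43.71° = 111699 × 0.7228 ≈ 80741.2 m.
So at most 5e-08° × 80741.2 ≈ 0.00403706 m east–west.
That is 0.00403706 m = 0.40371 cm.

0.404 cm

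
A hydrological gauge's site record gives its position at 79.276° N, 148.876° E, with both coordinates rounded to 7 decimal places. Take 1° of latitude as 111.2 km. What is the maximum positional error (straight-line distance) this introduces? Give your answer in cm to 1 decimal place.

0.6 cm

Rounding to 7 decimal places leaves each coordinate within ±5e-08° of the true value.
Latitude error → 5e-08 × 111200 = 0.00556 m along the meridian.
Longitude error → 5e-08 × 111200 × cos 79.276° = 5e-08 × 111200 × 0.1861 ≈ 0.00103459 m.
The two errors are perpendicular, so the maximum displacement is √(0.00556² + 0.00103459²) ≈ 0.00565544 m.
That is 0.00565544 m = 0.56554 cm.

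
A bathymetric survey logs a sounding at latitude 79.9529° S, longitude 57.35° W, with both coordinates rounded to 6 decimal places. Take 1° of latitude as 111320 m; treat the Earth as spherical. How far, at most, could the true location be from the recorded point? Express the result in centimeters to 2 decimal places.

Rounding to 6 decimal places leaves each coordinate within ±5e-07° of the true value.
N–S: 5e-07° × 111320 m/° = 0.05566 m.
East–west component at 79.9529°: 5e-07° × 111320 × cos 79.9529° ≈ 5e-07 × 19420.6 ≈ 0.00971031 m.
Combining orthogonally: (0.05566² + 0.00971031²)^½ ≈ 0.0565007 m.
That is 0.0565007 m = 5.6501 cm.

5.65 centimeters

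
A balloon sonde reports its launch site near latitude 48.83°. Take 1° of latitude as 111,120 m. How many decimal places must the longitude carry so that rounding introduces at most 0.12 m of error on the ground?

6

At 48.83° one degree of longitude covers 111120 × cos 48.83° ≈ 111120 × 0.6583 ≈ 73149.8 m.
Rounding to N decimal places gives at most 0.5 × 10⁻ᴺ degrees of error, i.e. 0.5 × 10⁻ᴺ × 73149.8 m.
Setting 36574.9 × 10⁻ᴺ ≤ 0.12 gives 10ᴺ ≥ 3.048e+05, i.e. N ≥ 5.48.
At 5 places the error can reach 0.366 m, but 6 places keeps it to 0.0366 m.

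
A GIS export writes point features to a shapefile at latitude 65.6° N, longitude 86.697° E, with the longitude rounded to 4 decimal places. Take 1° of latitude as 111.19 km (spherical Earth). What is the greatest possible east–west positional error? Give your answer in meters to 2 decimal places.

2.30 meters

Rounding to 4 decimal places leaves the longitude within ±5e-05° of the true value.
Parallels shrink by cos φ, so at 65.6° a degree of longitude is 111190 × 0.4131 ≈ 45933.1 m.
Maximum E–W displacement: 5e-05 × 45933.1 = 2.29665 m.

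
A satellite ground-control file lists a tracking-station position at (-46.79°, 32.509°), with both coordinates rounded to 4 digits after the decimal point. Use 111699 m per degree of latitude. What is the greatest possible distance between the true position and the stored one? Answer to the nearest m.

Rounding to 4 decimal places leaves each coordinate within ±5e-05° of the true value.
N–S: 5e-05° × 111699 m/° = 5.58495 m.
E–W at 46.79°: 5e-05° × 111699 × cos 46.79° = 5e-05 × 111699 × 0.6847 ≈ 3.82387 m.
The two errors are perpendicular, so the maximum displacement is √(5.58495² + 3.82387²) ≈ 6.76858 m.

7 m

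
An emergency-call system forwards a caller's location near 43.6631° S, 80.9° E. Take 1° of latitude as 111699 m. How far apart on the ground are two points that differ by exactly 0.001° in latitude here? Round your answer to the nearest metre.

0.001° × 111699 m/° = 111.699 m.

112 metres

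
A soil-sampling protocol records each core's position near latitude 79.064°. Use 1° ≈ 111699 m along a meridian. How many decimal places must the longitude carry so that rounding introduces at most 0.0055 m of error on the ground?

At 79.064° one degree of longitude covers 111699 × cos 79.064° ≈ 111699 × 0.1897 ≈ 21190.7 m.
With N decimal places the half-ulp bound is 0.5·10⁻ᴺ°, or 0.5·10⁻ᴺ × 21190.7 m on the ground.
Need 0.5 × 21190.7 × 10⁻ᴺ ≤ 0.0055 → 10⁻ᴺ ≤ 5.191e-07, so N ≥ 6.28.
So 7 decimal places suffice (0.00106 m); 6 would allow up to 0.0106 m.

7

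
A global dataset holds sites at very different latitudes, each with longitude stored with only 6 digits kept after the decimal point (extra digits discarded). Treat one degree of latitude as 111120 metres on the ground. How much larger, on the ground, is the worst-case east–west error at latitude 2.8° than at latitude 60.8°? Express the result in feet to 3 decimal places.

Truncating at 6 decimal places can drop up to a full unit in the last place, so the longitude may be off by as much as 1e-06°.
Error at 2.8° = 1e-06° × 111120 × cos 2.8° ≈ 0.11112 × 0.9988 = 0.11099 m.
At 60.8°: 1e-06° × 111120 × cos 60.8° = 1e-06 × 111120 × 0.4879 ≈ 0.054211 m.
So the lower-latitude error exceeds the higher by 0.11099 − 0.054211 = 0.056776 m.
In feet: 0.0567764 m ÷ 0.3048 ≈ 0.18627 ft.

0.186 feet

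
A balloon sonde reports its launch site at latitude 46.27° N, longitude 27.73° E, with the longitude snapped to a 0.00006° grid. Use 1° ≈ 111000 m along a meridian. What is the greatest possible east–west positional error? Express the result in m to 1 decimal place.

With a 0.00006° grid the true value lies within half a step, ±0.00006°/2 = ±3e-05°, of the stored one.
One degree of longitude at 46.27° is 111000 × cos 46.27° ≈ 111000 × 0.6913 = 76730 m.
Maximum E–W displacement: 3e-05 × 76730 = 2.3019 m.

2.3 m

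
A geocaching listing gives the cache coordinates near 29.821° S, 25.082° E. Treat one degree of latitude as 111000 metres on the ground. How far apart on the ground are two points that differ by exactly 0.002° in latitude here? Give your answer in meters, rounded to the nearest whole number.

0.002° × 111000 m/° = 222 m.

222 meters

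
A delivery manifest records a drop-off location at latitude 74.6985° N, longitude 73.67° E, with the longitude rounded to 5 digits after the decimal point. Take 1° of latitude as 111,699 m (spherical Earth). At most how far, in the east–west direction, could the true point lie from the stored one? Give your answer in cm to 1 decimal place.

Rounding to 5 decimal places leaves the longitude within ±5e-06° of the true value.
Parallels shrink by cos φ, so at 74.6985° a degree of longitude is 111699 × 0.2639 ≈ 29477.2 m.
Maximum E–W displacement: 5e-06 × 29477.2 = 0.147386 m.
That is 0.147386 m = 14.739 cm.

14.7 cm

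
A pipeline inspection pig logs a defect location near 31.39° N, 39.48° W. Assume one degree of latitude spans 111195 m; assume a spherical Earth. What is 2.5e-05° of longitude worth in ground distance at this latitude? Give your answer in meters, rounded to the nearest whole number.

2.5e-05° of longitude at 31.39° is 2.5e-05 × 111195 × cos 31.39° ≈ 2.5e-05 × 94920.7 = 2.37302 m.

2 meters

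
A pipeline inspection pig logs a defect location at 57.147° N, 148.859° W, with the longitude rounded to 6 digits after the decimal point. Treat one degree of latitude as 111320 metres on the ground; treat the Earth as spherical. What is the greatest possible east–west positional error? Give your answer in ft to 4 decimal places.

0.0991 ft

Rounding to 6 decimal places leaves the longitude within ±5e-07° of the true value.
At latitude 57.147° a degree of longitude spans 111320 m × cos 57.147° = 111320 × 0.5425 ≈ 60389.5 m.
Maximum E–W displacement: 5e-07 × 60389.5 = 0.0301947 m.
In feet: 0.0301947 m ÷ 0.3048 ≈ 0.099064 ft.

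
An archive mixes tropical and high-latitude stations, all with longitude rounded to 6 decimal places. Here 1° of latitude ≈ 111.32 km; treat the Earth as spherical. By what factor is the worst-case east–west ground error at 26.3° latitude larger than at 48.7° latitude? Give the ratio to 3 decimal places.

Rounding to 6 decimal places leaves the longitude within ±5e-07° of the true value.
At 26.3°: 5e-07° × 111320 × cos 26.3° = 5e-07 × 111320 × 0.8965 ≈ 0.049898 m.
Error at 48.7° = 5e-07° × 111320 × cos 48.7° ≈ 0.05566 × 0.6600 = 0.036736 m.
Ratio: 0.049898 / 0.036736 = cos 26.3° / cos 48.7° ≈ 1.3583.

1.358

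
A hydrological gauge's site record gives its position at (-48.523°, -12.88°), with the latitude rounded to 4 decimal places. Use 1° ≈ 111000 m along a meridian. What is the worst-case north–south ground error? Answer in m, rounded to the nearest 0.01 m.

5.55 m

Rounding to 4 decimal places leaves the latitude within ±5e-05° of the true value.
So the N–S error is at most 5e-05 × 111000 = 5.55 m.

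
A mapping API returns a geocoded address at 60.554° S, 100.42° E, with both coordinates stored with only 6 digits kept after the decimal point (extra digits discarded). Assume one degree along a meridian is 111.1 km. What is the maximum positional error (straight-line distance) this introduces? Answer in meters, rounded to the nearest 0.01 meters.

0.12 meters

Truncating at 6 decimal places can drop up to a full unit in the last place, so each coordinate may be off by as much as 1e-06°.
Latitude error → 1e-06 × 111100 = 0.1111 m along the meridian.
E–W at 60.554°: 1e-06° × 111100 × cos 60.554° = 1e-06 × 111100 × 0.4916 ≈ 0.0546171 m.
Worst case both components are at the extreme and orthogonal: √(0.1111² + 0.0546171²) ≈ 0.123799 m.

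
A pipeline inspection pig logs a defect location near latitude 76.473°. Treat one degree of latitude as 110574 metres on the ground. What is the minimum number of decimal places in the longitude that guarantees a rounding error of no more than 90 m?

At 76.473° one degree of longitude covers 110574 × cos 76.473° ≈ 110574 × 0.2339 ≈ 25863.7 m.
Rounding to N decimal places gives at most 0.5 × 10⁻ᴺ degrees of error, i.e. 0.5 × 10⁻ᴺ × 25863.7 m.
Setting 12931.8 × 10⁻ᴺ ≤ 90 gives 10ᴺ ≥ 143.7, i.e. N ≥ 2.16.
So 3 decimal places suffice (12.9 m); 2 would allow up to 129 m.

3 decimal places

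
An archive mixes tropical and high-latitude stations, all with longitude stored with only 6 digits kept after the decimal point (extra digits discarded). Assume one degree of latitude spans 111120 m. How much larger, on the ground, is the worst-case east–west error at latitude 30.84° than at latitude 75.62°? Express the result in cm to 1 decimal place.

6.8 cm

Truncating at 6 decimal places can drop up to a full unit in the last place, so the longitude may be off by as much as 1e-06°.
Error at 30.84° = 1e-06° × 111120 × cos 30.84° ≈ 0.11112 × 0.8586 = 0.095408 m.
Error at 75.62° = 1e-06° × 111120 × cos 75.62° ≈ 0.11112 × 0.2484 = 0.027597 m.
Difference: 0.095408 − 0.027597 = 0.067811 m.
That is 0.067811 m = 6.7811 cm.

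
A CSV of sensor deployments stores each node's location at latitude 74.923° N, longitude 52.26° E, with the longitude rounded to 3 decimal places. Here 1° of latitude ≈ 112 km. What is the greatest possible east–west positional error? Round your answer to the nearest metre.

Rounding to 3 decimal places leaves the longitude within ±0.0005° of the true value.
At latitude 74.923° a degree of longitude spans 112000 m × cos 74.923° = 112000 × 0.2601 ≈ 29133.1 m.
Maximum E–W displacement: 0.0005 × 29133.1 = 14.5665 m.

15 metres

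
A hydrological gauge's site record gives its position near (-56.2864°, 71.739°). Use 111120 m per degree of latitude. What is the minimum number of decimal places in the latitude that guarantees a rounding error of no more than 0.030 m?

7 decimal places

One degree of latitude covers 111120 m.
With N decimal places the half-ulp bound is 0.5·10⁻ᴺ°, or 0.5·10⁻ᴺ × 111120 m on the ground.
Need 0.5 × 111120 × 10⁻ᴺ ≤ 0.030 → 10⁻ᴺ ≤ 5.400e-07, so N ≥ 6.27.
At 6 places the error can reach 0.0556 m, but 7 places keeps it to 0.00556 m.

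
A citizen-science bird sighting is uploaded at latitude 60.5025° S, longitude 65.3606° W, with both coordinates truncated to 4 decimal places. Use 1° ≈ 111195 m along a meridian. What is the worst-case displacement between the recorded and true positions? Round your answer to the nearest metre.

Truncating at 4 decimal places can drop up to a full unit in the last place, so each coordinate may be off by as much as 0.0001°.
North–south component: 0.0001° × 111195 = 11.1195 m.
E–W at 60.5025°: 0.0001° × 111195 × cos 60.5025° = 0.0001 × 111195 × 0.4924 ≈ 5.47508 m.
The two errors are perpendicular, so the maximum displacement is √(11.1195² + 5.47508²) ≈ 12.3943 m.

12 metres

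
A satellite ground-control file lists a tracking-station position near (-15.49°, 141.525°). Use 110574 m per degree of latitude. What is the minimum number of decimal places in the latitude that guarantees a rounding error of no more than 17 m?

4 decimal places

One degree of latitude covers 110574 m.
Rounding to N decimal places gives at most 0.5 × 10⁻ᴺ degrees of error, i.e. 0.5 × 10⁻ᴺ × 110574 m.
Need 0.5 × 110574 × 10⁻ᴺ ≤ 17 → 10⁻ᴺ ≤ 3.075e-04, so N ≥ 3.51.
At 3 places the error can reach 55.3 m, but 4 places keeps it to 5.53 m.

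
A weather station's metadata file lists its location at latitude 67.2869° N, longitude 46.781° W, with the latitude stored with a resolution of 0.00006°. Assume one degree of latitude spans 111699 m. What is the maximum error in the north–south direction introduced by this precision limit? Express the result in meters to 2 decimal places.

With a 0.00006° grid the true value lies within half a step, ±0.00006°/2 = ±3e-05°, of the stored one.
So the N–S error is at most 3e-05 × 111699 = 3.35097 m.

3.35 meters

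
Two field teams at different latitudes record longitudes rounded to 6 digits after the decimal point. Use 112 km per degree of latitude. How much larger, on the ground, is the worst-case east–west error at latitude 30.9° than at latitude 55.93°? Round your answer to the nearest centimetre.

Rounding to 6 decimal places leaves the longitude within ±5e-07° of the true value.
Error at 30.9° = 5e-07° × 112000 × cos 30.9° ≈ 0.056 × 0.8581 = 0.048052 m.
At 55.93°: 5e-07° × 112000 × cos 55.93° = 5e-07 × 112000 × 0.5602 ≈ 0.031371 m.
So the lower-latitude error exceeds the higher by 0.048052 − 0.031371 = 0.01668 m.
That is 0.0166801 m = 1.668 cm.

2 centimetres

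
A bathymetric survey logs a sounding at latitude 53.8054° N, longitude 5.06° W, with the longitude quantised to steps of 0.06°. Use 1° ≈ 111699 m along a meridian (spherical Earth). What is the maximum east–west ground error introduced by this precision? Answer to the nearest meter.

1979 meters

With a 0.06° grid the true value lies within half a step, ±0.06°/2 = ±0.03°, of the stored one.
Parallels shrink by cos φ, so at 53.8054° a degree of longitude is 111699 × 0.5905 ≈ 65961.6 m.
So at most 0.03° × 65961.6 ≈ 1978.85 m east–west.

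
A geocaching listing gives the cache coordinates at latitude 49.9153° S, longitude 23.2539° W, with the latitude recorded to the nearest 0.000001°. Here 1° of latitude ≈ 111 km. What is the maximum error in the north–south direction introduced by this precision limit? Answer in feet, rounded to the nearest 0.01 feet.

Rounding to 6 decimal places leaves the latitude within ±5e-07° of the true value.
North–south distance: 5e-07° × 111000 m/° = 0.0555 m.
Converting: 0.0555 m × 3.2808 ft/m ≈ 0.18209 ft.

0.18 feet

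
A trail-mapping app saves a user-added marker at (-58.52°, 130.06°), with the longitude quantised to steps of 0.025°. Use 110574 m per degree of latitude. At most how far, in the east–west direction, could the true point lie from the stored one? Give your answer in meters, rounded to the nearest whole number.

With a 0.025° grid the true value lies within half a step, ±0.025°/2 = ±0.0125°, of the stored one.
Parallels shrink by cos φ, so at 58.52° a degree of longitude is 110574 × 0.5222 ≈ 57741.8 m.
So at most 0.0125° × 57741.8 ≈ 721.773 m east–west.

722 meters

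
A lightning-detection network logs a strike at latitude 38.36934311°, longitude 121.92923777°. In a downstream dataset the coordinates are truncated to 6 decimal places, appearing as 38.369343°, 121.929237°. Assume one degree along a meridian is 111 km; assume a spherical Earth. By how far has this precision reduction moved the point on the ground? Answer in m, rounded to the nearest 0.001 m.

0.068 m

The latitude changed by +0.00000011° and the longitude by +0.00000077°.
N–S: 0.00000011° × 111000 m/° = 0.01221 m.
E–W at 38.3693°: 0.00000077° × 111000 × cos 38.3693° = 0.00000077 × 111000 × 0.7840 ≈ 0.0670107 m.
Combined displacement = (0.01221² + 0.0670107²)^½ ≈ 0.068114 m.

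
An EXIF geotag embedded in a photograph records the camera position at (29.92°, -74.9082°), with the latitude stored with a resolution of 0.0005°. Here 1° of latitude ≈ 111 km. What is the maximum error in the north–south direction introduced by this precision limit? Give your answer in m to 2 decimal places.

27.75 m

With a 0.0005° grid the true value lies within half a step, ±0.0005°/2 = ±0.00025°, of the stored one.
So the N–S error is at most 0.00025 × 111000 = 27.75 m.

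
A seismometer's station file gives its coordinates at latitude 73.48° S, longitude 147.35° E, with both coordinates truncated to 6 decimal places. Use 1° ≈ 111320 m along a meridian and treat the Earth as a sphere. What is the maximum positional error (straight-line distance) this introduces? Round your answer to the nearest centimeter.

12 centimeters

Truncating at 6 decimal places can drop up to a full unit in the last place, so each coordinate may be off by as much as 1e-06°.
N–S: 1e-06° × 111320 m/° = 0.11132 m.
East–west component at 73.48°: 1e-06° × 111320 × cos 73.48° ≈ 1e-06 × 31653.8 ≈ 0.0316538 m.
Worst case both components are at the extreme and orthogonal: √(0.11132² + 0.0316538²) ≈ 0.115733 m.
That is 0.115733 m = 11.573 cm.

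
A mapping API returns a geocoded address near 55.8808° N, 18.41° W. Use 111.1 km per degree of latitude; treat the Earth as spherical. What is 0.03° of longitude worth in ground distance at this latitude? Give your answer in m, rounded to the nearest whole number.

0.03° of longitude at 55.8808° is 0.03 × 111100 × cos 55.8808° ≈ 0.03 × 62317.8 = 1869.53 m.

1870 m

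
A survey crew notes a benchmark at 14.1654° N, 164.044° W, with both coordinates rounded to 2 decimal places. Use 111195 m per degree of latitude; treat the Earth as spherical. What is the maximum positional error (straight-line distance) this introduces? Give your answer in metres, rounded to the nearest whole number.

Rounding to 2 decimal places leaves each coordinate within ±0.005° of the true value.
N–S: 0.005° × 111195 m/° = 555.975 m.
E–W at 14.1654°: 0.005° × 111195 × cos 14.1654° = 0.005 × 111195 × 0.9696 ≈ 539.07 m.
Combining orthogonally: (555.975² + 539.07²)^½ ≈ 774.406 m.

774 metres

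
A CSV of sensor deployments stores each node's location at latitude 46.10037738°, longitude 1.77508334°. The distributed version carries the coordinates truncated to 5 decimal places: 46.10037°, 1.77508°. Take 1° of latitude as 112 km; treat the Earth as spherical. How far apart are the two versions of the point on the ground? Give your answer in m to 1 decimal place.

Δlat = 46.10037738 − 46.10037 = +0.00000738°; Δlon = 1.77508334 − 1.77508 = +0.00000334°.
North–south shift: 0.00000738 × 112000 = 0.82656 m.
East–west at this latitude: 0.00000334° × 112000 × cos 46.1004° ≈ 0.00000334 × 77660.5 = 0.259386 m.
Hypotenuse of the two orthogonal shifts: √(0.82656² + 0.259386²) = 0.866304 m.

0.9 m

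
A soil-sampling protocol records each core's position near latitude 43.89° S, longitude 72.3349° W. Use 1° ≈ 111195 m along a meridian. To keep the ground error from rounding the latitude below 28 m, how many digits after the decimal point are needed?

4

One degree of latitude covers 111195 m.
Rounding to N decimal places gives at most 0.5 × 10⁻ᴺ degrees of error, i.e. 0.5 × 10⁻ᴺ × 111195 m.
Need 0.5 × 111195 × 10⁻ᴺ ≤ 28 → 10⁻ᴺ ≤ 5.036e-04, so N ≥ 3.30.
At 3 places the error can reach 55.6 m, but 4 places keeps it to 5.56 m.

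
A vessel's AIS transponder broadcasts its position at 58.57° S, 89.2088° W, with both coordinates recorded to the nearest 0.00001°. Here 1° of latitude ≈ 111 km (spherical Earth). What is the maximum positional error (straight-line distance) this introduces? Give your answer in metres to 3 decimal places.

Rounding to 5 decimal places leaves each coordinate within ±5e-06° of the true value.
North–south component: 5e-06° × 111000 = 0.555 m.
East–west component at 58.57°: 5e-06° × 111000 × cos 58.57° ≈ 5e-06 × 57881.7 ≈ 0.289408 m.
Worst case both components are at the extreme and orthogonal: √(0.555² + 0.289408²) ≈ 0.625925 m.

0.626 metres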